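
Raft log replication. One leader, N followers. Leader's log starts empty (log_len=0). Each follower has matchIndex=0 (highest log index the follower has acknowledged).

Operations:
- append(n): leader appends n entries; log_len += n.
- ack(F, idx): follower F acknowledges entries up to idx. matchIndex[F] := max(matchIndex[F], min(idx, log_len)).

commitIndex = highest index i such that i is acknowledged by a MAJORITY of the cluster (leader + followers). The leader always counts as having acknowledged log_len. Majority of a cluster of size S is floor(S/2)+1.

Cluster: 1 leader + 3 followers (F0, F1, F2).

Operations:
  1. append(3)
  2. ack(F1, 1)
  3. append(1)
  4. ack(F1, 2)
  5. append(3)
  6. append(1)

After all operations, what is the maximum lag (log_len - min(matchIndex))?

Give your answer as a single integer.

Op 1: append 3 -> log_len=3
Op 2: F1 acks idx 1 -> match: F0=0 F1=1 F2=0; commitIndex=0
Op 3: append 1 -> log_len=4
Op 4: F1 acks idx 2 -> match: F0=0 F1=2 F2=0; commitIndex=0
Op 5: append 3 -> log_len=7
Op 6: append 1 -> log_len=8

Answer: 8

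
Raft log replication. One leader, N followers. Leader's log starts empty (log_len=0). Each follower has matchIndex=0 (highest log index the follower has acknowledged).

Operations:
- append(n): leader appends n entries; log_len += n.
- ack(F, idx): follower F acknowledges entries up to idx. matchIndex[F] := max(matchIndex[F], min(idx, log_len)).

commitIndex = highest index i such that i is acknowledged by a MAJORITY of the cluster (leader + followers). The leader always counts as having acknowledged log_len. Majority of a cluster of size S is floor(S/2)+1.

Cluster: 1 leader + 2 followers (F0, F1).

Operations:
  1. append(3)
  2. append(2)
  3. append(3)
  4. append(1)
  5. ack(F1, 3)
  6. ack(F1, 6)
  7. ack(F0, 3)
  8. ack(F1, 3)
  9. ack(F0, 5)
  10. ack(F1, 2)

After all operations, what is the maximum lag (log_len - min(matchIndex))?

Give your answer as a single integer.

Answer: 4

Derivation:
Op 1: append 3 -> log_len=3
Op 2: append 2 -> log_len=5
Op 3: append 3 -> log_len=8
Op 4: append 1 -> log_len=9
Op 5: F1 acks idx 3 -> match: F0=0 F1=3; commitIndex=3
Op 6: F1 acks idx 6 -> match: F0=0 F1=6; commitIndex=6
Op 7: F0 acks idx 3 -> match: F0=3 F1=6; commitIndex=6
Op 8: F1 acks idx 3 -> match: F0=3 F1=6; commitIndex=6
Op 9: F0 acks idx 5 -> match: F0=5 F1=6; commitIndex=6
Op 10: F1 acks idx 2 -> match: F0=5 F1=6; commitIndex=6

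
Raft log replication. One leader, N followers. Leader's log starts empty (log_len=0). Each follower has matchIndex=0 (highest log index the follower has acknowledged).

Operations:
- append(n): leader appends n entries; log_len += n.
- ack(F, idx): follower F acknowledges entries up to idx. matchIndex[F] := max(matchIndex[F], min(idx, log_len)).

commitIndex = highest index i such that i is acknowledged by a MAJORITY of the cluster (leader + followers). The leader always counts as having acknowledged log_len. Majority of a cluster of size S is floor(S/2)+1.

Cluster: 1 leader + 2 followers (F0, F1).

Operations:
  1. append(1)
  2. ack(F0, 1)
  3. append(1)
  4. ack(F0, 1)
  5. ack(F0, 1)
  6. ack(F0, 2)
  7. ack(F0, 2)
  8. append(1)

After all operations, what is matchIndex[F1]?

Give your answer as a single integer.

Answer: 0

Derivation:
Op 1: append 1 -> log_len=1
Op 2: F0 acks idx 1 -> match: F0=1 F1=0; commitIndex=1
Op 3: append 1 -> log_len=2
Op 4: F0 acks idx 1 -> match: F0=1 F1=0; commitIndex=1
Op 5: F0 acks idx 1 -> match: F0=1 F1=0; commitIndex=1
Op 6: F0 acks idx 2 -> match: F0=2 F1=0; commitIndex=2
Op 7: F0 acks idx 2 -> match: F0=2 F1=0; commitIndex=2
Op 8: append 1 -> log_len=3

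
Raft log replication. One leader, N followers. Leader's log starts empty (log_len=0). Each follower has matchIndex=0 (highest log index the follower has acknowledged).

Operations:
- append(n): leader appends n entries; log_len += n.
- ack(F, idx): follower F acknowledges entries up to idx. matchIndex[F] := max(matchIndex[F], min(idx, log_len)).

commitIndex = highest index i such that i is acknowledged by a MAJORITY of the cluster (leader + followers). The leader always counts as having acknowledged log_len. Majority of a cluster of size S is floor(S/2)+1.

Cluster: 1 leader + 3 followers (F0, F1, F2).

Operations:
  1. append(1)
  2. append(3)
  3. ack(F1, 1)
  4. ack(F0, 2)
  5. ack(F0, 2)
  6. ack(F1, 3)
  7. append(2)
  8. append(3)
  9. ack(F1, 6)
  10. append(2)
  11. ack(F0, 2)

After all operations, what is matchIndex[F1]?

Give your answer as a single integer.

Answer: 6

Derivation:
Op 1: append 1 -> log_len=1
Op 2: append 3 -> log_len=4
Op 3: F1 acks idx 1 -> match: F0=0 F1=1 F2=0; commitIndex=0
Op 4: F0 acks idx 2 -> match: F0=2 F1=1 F2=0; commitIndex=1
Op 5: F0 acks idx 2 -> match: F0=2 F1=1 F2=0; commitIndex=1
Op 6: F1 acks idx 3 -> match: F0=2 F1=3 F2=0; commitIndex=2
Op 7: append 2 -> log_len=6
Op 8: append 3 -> log_len=9
Op 9: F1 acks idx 6 -> match: F0=2 F1=6 F2=0; commitIndex=2
Op 10: append 2 -> log_len=11
Op 11: F0 acks idx 2 -> match: F0=2 F1=6 F2=0; commitIndex=2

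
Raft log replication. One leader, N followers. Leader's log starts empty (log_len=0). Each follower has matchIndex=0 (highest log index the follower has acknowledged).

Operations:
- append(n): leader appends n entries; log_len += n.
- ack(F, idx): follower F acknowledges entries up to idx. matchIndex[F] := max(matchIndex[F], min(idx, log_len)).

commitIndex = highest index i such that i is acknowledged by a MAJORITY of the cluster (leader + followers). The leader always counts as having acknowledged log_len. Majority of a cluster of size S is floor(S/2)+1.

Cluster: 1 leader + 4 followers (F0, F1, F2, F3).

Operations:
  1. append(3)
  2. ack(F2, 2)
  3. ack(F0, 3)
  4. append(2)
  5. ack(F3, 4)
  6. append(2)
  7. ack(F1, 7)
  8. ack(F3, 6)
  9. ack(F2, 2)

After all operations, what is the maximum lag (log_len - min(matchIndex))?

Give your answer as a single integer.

Op 1: append 3 -> log_len=3
Op 2: F2 acks idx 2 -> match: F0=0 F1=0 F2=2 F3=0; commitIndex=0
Op 3: F0 acks idx 3 -> match: F0=3 F1=0 F2=2 F3=0; commitIndex=2
Op 4: append 2 -> log_len=5
Op 5: F3 acks idx 4 -> match: F0=3 F1=0 F2=2 F3=4; commitIndex=3
Op 6: append 2 -> log_len=7
Op 7: F1 acks idx 7 -> match: F0=3 F1=7 F2=2 F3=4; commitIndex=4
Op 8: F3 acks idx 6 -> match: F0=3 F1=7 F2=2 F3=6; commitIndex=6
Op 9: F2 acks idx 2 -> match: F0=3 F1=7 F2=2 F3=6; commitIndex=6

Answer: 5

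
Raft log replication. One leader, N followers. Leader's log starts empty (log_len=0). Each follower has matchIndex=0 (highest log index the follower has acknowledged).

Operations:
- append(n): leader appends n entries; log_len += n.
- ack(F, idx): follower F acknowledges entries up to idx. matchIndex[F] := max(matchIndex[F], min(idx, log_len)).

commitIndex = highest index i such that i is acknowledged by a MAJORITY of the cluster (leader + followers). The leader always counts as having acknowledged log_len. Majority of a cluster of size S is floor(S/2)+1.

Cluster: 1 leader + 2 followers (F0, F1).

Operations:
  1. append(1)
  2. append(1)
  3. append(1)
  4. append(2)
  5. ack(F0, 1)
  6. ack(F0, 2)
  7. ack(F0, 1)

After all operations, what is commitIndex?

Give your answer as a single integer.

Op 1: append 1 -> log_len=1
Op 2: append 1 -> log_len=2
Op 3: append 1 -> log_len=3
Op 4: append 2 -> log_len=5
Op 5: F0 acks idx 1 -> match: F0=1 F1=0; commitIndex=1
Op 6: F0 acks idx 2 -> match: F0=2 F1=0; commitIndex=2
Op 7: F0 acks idx 1 -> match: F0=2 F1=0; commitIndex=2

Answer: 2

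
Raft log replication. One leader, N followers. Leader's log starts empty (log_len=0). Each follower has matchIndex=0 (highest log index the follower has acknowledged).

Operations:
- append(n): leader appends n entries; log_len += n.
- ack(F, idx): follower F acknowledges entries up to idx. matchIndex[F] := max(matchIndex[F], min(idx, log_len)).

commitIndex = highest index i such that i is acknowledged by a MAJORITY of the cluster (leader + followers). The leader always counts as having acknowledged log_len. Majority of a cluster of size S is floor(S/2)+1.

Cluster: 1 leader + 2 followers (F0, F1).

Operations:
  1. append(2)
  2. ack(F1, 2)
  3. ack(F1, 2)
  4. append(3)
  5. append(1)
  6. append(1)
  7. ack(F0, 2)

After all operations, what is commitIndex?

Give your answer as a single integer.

Answer: 2

Derivation:
Op 1: append 2 -> log_len=2
Op 2: F1 acks idx 2 -> match: F0=0 F1=2; commitIndex=2
Op 3: F1 acks idx 2 -> match: F0=0 F1=2; commitIndex=2
Op 4: append 3 -> log_len=5
Op 5: append 1 -> log_len=6
Op 6: append 1 -> log_len=7
Op 7: F0 acks idx 2 -> match: F0=2 F1=2; commitIndex=2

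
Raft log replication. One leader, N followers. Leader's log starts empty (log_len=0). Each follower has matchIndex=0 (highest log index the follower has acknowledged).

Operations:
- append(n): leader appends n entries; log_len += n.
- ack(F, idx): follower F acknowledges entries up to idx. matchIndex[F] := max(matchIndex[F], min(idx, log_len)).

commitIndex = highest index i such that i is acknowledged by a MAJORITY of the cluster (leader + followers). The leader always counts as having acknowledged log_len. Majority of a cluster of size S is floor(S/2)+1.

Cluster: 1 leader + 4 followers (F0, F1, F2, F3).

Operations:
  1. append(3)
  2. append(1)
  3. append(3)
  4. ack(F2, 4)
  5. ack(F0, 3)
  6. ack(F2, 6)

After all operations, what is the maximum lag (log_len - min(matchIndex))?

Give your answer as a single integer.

Op 1: append 3 -> log_len=3
Op 2: append 1 -> log_len=4
Op 3: append 3 -> log_len=7
Op 4: F2 acks idx 4 -> match: F0=0 F1=0 F2=4 F3=0; commitIndex=0
Op 5: F0 acks idx 3 -> match: F0=3 F1=0 F2=4 F3=0; commitIndex=3
Op 6: F2 acks idx 6 -> match: F0=3 F1=0 F2=6 F3=0; commitIndex=3

Answer: 7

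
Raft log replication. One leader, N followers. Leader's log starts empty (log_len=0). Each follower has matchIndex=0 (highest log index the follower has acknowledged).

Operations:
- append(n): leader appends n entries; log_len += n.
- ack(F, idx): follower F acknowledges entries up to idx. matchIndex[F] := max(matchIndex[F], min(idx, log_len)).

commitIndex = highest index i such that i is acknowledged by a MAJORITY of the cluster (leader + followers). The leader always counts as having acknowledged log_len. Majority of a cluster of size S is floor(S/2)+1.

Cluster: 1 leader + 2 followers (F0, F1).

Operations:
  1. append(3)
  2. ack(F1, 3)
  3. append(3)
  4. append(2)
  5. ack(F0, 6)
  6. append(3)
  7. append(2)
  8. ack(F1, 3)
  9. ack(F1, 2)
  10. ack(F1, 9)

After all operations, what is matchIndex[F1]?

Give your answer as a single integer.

Answer: 9

Derivation:
Op 1: append 3 -> log_len=3
Op 2: F1 acks idx 3 -> match: F0=0 F1=3; commitIndex=3
Op 3: append 3 -> log_len=6
Op 4: append 2 -> log_len=8
Op 5: F0 acks idx 6 -> match: F0=6 F1=3; commitIndex=6
Op 6: append 3 -> log_len=11
Op 7: append 2 -> log_len=13
Op 8: F1 acks idx 3 -> match: F0=6 F1=3; commitIndex=6
Op 9: F1 acks idx 2 -> match: F0=6 F1=3; commitIndex=6
Op 10: F1 acks idx 9 -> match: F0=6 F1=9; commitIndex=9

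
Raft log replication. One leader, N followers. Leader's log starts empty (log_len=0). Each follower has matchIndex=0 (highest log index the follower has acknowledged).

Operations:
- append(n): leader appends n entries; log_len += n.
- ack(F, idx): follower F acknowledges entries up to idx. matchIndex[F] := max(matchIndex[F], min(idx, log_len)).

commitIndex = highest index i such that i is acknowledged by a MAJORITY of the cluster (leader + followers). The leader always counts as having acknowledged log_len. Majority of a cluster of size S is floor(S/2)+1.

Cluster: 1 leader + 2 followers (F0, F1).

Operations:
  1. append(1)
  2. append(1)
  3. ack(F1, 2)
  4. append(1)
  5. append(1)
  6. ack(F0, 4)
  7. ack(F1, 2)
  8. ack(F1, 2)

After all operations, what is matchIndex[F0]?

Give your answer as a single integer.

Answer: 4

Derivation:
Op 1: append 1 -> log_len=1
Op 2: append 1 -> log_len=2
Op 3: F1 acks idx 2 -> match: F0=0 F1=2; commitIndex=2
Op 4: append 1 -> log_len=3
Op 5: append 1 -> log_len=4
Op 6: F0 acks idx 4 -> match: F0=4 F1=2; commitIndex=4
Op 7: F1 acks idx 2 -> match: F0=4 F1=2; commitIndex=4
Op 8: F1 acks idx 2 -> match: F0=4 F1=2; commitIndex=4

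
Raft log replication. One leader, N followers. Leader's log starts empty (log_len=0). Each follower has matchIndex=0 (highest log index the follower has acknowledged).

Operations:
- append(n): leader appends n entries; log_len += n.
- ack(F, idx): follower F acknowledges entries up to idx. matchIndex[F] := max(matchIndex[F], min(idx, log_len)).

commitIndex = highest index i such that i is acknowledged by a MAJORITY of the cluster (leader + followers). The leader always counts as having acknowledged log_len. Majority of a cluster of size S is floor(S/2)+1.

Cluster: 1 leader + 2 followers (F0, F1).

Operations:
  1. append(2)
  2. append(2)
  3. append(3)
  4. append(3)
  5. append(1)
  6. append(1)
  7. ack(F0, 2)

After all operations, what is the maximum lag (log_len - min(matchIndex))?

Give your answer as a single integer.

Op 1: append 2 -> log_len=2
Op 2: append 2 -> log_len=4
Op 3: append 3 -> log_len=7
Op 4: append 3 -> log_len=10
Op 5: append 1 -> log_len=11
Op 6: append 1 -> log_len=12
Op 7: F0 acks idx 2 -> match: F0=2 F1=0; commitIndex=2

Answer: 12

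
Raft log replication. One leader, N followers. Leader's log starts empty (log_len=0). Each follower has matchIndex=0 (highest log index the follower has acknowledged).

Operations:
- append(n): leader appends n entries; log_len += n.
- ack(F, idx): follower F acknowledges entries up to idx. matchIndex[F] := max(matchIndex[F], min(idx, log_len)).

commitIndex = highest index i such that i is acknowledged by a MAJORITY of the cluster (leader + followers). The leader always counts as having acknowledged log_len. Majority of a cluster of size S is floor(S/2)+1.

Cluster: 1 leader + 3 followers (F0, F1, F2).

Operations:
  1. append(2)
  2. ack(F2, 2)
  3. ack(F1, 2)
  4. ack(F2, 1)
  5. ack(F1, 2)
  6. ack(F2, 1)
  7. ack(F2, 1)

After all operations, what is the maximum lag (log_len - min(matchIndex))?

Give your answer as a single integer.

Answer: 2

Derivation:
Op 1: append 2 -> log_len=2
Op 2: F2 acks idx 2 -> match: F0=0 F1=0 F2=2; commitIndex=0
Op 3: F1 acks idx 2 -> match: F0=0 F1=2 F2=2; commitIndex=2
Op 4: F2 acks idx 1 -> match: F0=0 F1=2 F2=2; commitIndex=2
Op 5: F1 acks idx 2 -> match: F0=0 F1=2 F2=2; commitIndex=2
Op 6: F2 acks idx 1 -> match: F0=0 F1=2 F2=2; commitIndex=2
Op 7: F2 acks idx 1 -> match: F0=0 F1=2 F2=2; commitIndex=2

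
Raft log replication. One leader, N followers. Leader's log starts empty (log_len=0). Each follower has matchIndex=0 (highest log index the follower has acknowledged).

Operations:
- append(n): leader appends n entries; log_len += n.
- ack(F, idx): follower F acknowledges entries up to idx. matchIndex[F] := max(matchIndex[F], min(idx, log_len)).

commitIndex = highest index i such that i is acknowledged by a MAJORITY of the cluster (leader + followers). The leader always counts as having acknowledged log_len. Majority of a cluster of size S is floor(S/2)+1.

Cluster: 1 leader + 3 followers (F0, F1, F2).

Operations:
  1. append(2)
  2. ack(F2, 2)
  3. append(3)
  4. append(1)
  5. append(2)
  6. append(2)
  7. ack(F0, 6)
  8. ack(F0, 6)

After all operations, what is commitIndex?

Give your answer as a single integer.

Op 1: append 2 -> log_len=2
Op 2: F2 acks idx 2 -> match: F0=0 F1=0 F2=2; commitIndex=0
Op 3: append 3 -> log_len=5
Op 4: append 1 -> log_len=6
Op 5: append 2 -> log_len=8
Op 6: append 2 -> log_len=10
Op 7: F0 acks idx 6 -> match: F0=6 F1=0 F2=2; commitIndex=2
Op 8: F0 acks idx 6 -> match: F0=6 F1=0 F2=2; commitIndex=2

Answer: 2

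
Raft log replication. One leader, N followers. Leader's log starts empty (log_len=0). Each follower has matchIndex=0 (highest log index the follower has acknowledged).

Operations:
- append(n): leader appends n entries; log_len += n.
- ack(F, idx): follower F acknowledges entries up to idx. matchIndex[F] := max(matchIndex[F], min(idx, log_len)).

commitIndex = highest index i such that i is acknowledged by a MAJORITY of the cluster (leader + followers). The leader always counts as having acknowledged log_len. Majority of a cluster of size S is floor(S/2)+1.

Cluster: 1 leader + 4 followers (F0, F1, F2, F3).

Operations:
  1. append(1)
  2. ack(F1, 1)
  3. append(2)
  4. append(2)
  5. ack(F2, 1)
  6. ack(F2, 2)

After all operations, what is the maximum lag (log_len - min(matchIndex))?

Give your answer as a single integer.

Op 1: append 1 -> log_len=1
Op 2: F1 acks idx 1 -> match: F0=0 F1=1 F2=0 F3=0; commitIndex=0
Op 3: append 2 -> log_len=3
Op 4: append 2 -> log_len=5
Op 5: F2 acks idx 1 -> match: F0=0 F1=1 F2=1 F3=0; commitIndex=1
Op 6: F2 acks idx 2 -> match: F0=0 F1=1 F2=2 F3=0; commitIndex=1

Answer: 5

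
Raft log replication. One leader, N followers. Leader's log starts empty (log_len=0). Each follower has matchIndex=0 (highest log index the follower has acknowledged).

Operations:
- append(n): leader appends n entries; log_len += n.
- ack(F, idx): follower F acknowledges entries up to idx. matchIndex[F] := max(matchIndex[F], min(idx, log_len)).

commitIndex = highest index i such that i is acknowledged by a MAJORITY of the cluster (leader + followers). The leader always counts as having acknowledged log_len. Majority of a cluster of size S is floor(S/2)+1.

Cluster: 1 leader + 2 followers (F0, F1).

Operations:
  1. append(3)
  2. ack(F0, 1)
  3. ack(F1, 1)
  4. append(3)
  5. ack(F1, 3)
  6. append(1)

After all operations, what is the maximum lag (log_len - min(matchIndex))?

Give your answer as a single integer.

Answer: 6

Derivation:
Op 1: append 3 -> log_len=3
Op 2: F0 acks idx 1 -> match: F0=1 F1=0; commitIndex=1
Op 3: F1 acks idx 1 -> match: F0=1 F1=1; commitIndex=1
Op 4: append 3 -> log_len=6
Op 5: F1 acks idx 3 -> match: F0=1 F1=3; commitIndex=3
Op 6: append 1 -> log_len=7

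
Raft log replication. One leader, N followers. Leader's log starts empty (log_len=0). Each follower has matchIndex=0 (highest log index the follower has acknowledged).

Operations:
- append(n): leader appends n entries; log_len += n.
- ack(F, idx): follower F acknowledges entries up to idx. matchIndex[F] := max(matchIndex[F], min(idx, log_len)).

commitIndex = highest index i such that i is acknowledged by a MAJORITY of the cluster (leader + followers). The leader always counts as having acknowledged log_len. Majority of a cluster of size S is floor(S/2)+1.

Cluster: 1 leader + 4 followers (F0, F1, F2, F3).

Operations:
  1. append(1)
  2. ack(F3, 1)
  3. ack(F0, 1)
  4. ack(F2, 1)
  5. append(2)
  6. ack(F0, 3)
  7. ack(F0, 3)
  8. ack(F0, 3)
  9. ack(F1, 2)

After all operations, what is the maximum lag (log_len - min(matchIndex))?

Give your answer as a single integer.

Op 1: append 1 -> log_len=1
Op 2: F3 acks idx 1 -> match: F0=0 F1=0 F2=0 F3=1; commitIndex=0
Op 3: F0 acks idx 1 -> match: F0=1 F1=0 F2=0 F3=1; commitIndex=1
Op 4: F2 acks idx 1 -> match: F0=1 F1=0 F2=1 F3=1; commitIndex=1
Op 5: append 2 -> log_len=3
Op 6: F0 acks idx 3 -> match: F0=3 F1=0 F2=1 F3=1; commitIndex=1
Op 7: F0 acks idx 3 -> match: F0=3 F1=0 F2=1 F3=1; commitIndex=1
Op 8: F0 acks idx 3 -> match: F0=3 F1=0 F2=1 F3=1; commitIndex=1
Op 9: F1 acks idx 2 -> match: F0=3 F1=2 F2=1 F3=1; commitIndex=2

Answer: 2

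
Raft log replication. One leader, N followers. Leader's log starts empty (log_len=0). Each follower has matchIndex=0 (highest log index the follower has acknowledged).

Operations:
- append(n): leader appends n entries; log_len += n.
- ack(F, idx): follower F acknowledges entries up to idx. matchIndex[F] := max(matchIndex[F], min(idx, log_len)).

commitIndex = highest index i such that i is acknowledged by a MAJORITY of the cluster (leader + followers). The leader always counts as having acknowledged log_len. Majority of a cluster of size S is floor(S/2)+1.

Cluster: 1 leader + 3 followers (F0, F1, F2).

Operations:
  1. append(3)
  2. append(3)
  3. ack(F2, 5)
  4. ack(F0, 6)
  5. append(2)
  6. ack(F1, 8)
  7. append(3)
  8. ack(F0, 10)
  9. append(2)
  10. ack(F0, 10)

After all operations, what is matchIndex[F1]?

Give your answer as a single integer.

Op 1: append 3 -> log_len=3
Op 2: append 3 -> log_len=6
Op 3: F2 acks idx 5 -> match: F0=0 F1=0 F2=5; commitIndex=0
Op 4: F0 acks idx 6 -> match: F0=6 F1=0 F2=5; commitIndex=5
Op 5: append 2 -> log_len=8
Op 6: F1 acks idx 8 -> match: F0=6 F1=8 F2=5; commitIndex=6
Op 7: append 3 -> log_len=11
Op 8: F0 acks idx 10 -> match: F0=10 F1=8 F2=5; commitIndex=8
Op 9: append 2 -> log_len=13
Op 10: F0 acks idx 10 -> match: F0=10 F1=8 F2=5; commitIndex=8

Answer: 8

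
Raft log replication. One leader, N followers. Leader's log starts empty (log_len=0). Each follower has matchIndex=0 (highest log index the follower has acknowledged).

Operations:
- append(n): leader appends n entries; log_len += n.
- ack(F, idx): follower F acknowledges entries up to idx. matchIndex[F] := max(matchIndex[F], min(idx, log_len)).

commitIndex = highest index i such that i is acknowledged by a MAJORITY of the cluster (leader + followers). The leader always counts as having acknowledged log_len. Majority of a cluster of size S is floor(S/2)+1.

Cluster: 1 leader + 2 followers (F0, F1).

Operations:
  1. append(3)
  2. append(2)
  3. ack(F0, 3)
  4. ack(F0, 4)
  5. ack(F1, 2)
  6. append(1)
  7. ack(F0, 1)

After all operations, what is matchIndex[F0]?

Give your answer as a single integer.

Op 1: append 3 -> log_len=3
Op 2: append 2 -> log_len=5
Op 3: F0 acks idx 3 -> match: F0=3 F1=0; commitIndex=3
Op 4: F0 acks idx 4 -> match: F0=4 F1=0; commitIndex=4
Op 5: F1 acks idx 2 -> match: F0=4 F1=2; commitIndex=4
Op 6: append 1 -> log_len=6
Op 7: F0 acks idx 1 -> match: F0=4 F1=2; commitIndex=4

Answer: 4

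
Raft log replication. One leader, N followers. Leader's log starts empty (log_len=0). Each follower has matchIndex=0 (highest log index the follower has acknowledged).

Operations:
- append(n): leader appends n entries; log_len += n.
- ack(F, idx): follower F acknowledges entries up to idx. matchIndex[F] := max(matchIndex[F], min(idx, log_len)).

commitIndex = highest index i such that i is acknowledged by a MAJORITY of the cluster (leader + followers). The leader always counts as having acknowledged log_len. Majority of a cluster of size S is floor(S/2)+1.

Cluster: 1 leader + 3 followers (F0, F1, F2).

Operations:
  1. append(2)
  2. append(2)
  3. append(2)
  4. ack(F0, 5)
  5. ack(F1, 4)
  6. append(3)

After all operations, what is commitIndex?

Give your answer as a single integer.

Op 1: append 2 -> log_len=2
Op 2: append 2 -> log_len=4
Op 3: append 2 -> log_len=6
Op 4: F0 acks idx 5 -> match: F0=5 F1=0 F2=0; commitIndex=0
Op 5: F1 acks idx 4 -> match: F0=5 F1=4 F2=0; commitIndex=4
Op 6: append 3 -> log_len=9

Answer: 4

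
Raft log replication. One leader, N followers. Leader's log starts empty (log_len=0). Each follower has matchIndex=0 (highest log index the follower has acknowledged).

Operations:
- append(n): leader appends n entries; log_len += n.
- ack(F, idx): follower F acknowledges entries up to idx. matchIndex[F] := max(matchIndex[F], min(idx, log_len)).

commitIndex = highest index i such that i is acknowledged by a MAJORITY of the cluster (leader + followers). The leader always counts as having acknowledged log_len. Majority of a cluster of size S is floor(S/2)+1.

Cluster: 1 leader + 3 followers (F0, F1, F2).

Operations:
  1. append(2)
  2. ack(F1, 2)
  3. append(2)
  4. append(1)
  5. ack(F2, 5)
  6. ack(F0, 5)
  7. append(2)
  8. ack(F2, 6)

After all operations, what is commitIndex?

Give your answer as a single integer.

Answer: 5

Derivation:
Op 1: append 2 -> log_len=2
Op 2: F1 acks idx 2 -> match: F0=0 F1=2 F2=0; commitIndex=0
Op 3: append 2 -> log_len=4
Op 4: append 1 -> log_len=5
Op 5: F2 acks idx 5 -> match: F0=0 F1=2 F2=5; commitIndex=2
Op 6: F0 acks idx 5 -> match: F0=5 F1=2 F2=5; commitIndex=5
Op 7: append 2 -> log_len=7
Op 8: F2 acks idx 6 -> match: F0=5 F1=2 F2=6; commitIndex=5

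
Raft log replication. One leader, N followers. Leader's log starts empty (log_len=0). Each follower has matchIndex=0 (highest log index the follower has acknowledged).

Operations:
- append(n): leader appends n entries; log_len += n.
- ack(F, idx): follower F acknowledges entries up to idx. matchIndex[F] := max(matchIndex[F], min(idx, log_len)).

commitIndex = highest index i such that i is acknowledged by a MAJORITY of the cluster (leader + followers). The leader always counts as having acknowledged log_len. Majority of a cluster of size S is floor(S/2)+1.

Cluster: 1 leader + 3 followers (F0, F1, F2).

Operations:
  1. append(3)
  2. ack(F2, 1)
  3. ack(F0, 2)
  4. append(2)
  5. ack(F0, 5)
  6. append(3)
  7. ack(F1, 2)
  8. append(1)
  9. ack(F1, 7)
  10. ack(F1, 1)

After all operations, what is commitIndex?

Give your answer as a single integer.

Answer: 5

Derivation:
Op 1: append 3 -> log_len=3
Op 2: F2 acks idx 1 -> match: F0=0 F1=0 F2=1; commitIndex=0
Op 3: F0 acks idx 2 -> match: F0=2 F1=0 F2=1; commitIndex=1
Op 4: append 2 -> log_len=5
Op 5: F0 acks idx 5 -> match: F0=5 F1=0 F2=1; commitIndex=1
Op 6: append 3 -> log_len=8
Op 7: F1 acks idx 2 -> match: F0=5 F1=2 F2=1; commitIndex=2
Op 8: append 1 -> log_len=9
Op 9: F1 acks idx 7 -> match: F0=5 F1=7 F2=1; commitIndex=5
Op 10: F1 acks idx 1 -> match: F0=5 F1=7 F2=1; commitIndex=5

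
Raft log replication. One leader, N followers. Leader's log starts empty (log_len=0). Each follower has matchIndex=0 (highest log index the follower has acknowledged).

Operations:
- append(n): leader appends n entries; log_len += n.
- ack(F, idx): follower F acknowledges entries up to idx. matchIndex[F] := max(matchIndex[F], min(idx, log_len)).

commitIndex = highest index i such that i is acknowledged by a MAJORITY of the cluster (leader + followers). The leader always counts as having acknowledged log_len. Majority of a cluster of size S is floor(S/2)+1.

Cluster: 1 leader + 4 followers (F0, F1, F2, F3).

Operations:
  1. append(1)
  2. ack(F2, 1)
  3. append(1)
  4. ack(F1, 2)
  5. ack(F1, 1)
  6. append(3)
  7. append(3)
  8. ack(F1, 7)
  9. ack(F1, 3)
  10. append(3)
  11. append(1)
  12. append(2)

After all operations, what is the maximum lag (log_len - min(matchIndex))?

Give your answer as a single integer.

Answer: 14

Derivation:
Op 1: append 1 -> log_len=1
Op 2: F2 acks idx 1 -> match: F0=0 F1=0 F2=1 F3=0; commitIndex=0
Op 3: append 1 -> log_len=2
Op 4: F1 acks idx 2 -> match: F0=0 F1=2 F2=1 F3=0; commitIndex=1
Op 5: F1 acks idx 1 -> match: F0=0 F1=2 F2=1 F3=0; commitIndex=1
Op 6: append 3 -> log_len=5
Op 7: append 3 -> log_len=8
Op 8: F1 acks idx 7 -> match: F0=0 F1=7 F2=1 F3=0; commitIndex=1
Op 9: F1 acks idx 3 -> match: F0=0 F1=7 F2=1 F3=0; commitIndex=1
Op 10: append 3 -> log_len=11
Op 11: append 1 -> log_len=12
Op 12: append 2 -> log_len=14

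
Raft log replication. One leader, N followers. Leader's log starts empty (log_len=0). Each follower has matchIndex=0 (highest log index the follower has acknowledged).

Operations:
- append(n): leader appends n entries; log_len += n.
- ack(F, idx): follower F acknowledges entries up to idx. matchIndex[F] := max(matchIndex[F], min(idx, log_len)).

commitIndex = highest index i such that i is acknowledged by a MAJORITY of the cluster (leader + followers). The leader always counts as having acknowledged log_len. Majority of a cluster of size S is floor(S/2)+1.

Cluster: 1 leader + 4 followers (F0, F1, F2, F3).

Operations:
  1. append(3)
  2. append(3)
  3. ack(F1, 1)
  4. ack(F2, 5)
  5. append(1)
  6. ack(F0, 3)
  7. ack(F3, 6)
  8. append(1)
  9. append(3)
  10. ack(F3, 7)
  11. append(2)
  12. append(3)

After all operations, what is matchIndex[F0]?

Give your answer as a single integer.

Op 1: append 3 -> log_len=3
Op 2: append 3 -> log_len=6
Op 3: F1 acks idx 1 -> match: F0=0 F1=1 F2=0 F3=0; commitIndex=0
Op 4: F2 acks idx 5 -> match: F0=0 F1=1 F2=5 F3=0; commitIndex=1
Op 5: append 1 -> log_len=7
Op 6: F0 acks idx 3 -> match: F0=3 F1=1 F2=5 F3=0; commitIndex=3
Op 7: F3 acks idx 6 -> match: F0=3 F1=1 F2=5 F3=6; commitIndex=5
Op 8: append 1 -> log_len=8
Op 9: append 3 -> log_len=11
Op 10: F3 acks idx 7 -> match: F0=3 F1=1 F2=5 F3=7; commitIndex=5
Op 11: append 2 -> log_len=13
Op 12: append 3 -> log_len=16

Answer: 3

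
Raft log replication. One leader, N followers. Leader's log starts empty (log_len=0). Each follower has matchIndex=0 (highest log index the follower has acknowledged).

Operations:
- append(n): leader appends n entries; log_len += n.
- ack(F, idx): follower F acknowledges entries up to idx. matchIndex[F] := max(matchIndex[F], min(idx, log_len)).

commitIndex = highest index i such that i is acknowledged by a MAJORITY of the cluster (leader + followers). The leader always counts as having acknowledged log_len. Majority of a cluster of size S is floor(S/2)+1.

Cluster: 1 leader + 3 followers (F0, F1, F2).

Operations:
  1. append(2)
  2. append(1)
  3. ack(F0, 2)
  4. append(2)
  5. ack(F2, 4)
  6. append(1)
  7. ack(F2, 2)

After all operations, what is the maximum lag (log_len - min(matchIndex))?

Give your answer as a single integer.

Answer: 6

Derivation:
Op 1: append 2 -> log_len=2
Op 2: append 1 -> log_len=3
Op 3: F0 acks idx 2 -> match: F0=2 F1=0 F2=0; commitIndex=0
Op 4: append 2 -> log_len=5
Op 5: F2 acks idx 4 -> match: F0=2 F1=0 F2=4; commitIndex=2
Op 6: append 1 -> log_len=6
Op 7: F2 acks idx 2 -> match: F0=2 F1=0 F2=4; commitIndex=2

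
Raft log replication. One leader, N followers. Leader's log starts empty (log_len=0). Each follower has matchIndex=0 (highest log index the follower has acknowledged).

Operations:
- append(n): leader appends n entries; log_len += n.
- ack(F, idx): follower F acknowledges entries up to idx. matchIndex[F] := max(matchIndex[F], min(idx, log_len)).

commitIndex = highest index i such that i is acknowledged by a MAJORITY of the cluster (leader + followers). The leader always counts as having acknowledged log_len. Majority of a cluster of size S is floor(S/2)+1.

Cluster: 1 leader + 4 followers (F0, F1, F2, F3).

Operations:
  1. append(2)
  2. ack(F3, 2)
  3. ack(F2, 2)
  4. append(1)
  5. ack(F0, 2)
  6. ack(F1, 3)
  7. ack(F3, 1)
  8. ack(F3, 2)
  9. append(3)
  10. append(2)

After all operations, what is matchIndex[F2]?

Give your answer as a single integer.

Answer: 2

Derivation:
Op 1: append 2 -> log_len=2
Op 2: F3 acks idx 2 -> match: F0=0 F1=0 F2=0 F3=2; commitIndex=0
Op 3: F2 acks idx 2 -> match: F0=0 F1=0 F2=2 F3=2; commitIndex=2
Op 4: append 1 -> log_len=3
Op 5: F0 acks idx 2 -> match: F0=2 F1=0 F2=2 F3=2; commitIndex=2
Op 6: F1 acks idx 3 -> match: F0=2 F1=3 F2=2 F3=2; commitIndex=2
Op 7: F3 acks idx 1 -> match: F0=2 F1=3 F2=2 F3=2; commitIndex=2
Op 8: F3 acks idx 2 -> match: F0=2 F1=3 F2=2 F3=2; commitIndex=2
Op 9: append 3 -> log_len=6
Op 10: append 2 -> log_len=8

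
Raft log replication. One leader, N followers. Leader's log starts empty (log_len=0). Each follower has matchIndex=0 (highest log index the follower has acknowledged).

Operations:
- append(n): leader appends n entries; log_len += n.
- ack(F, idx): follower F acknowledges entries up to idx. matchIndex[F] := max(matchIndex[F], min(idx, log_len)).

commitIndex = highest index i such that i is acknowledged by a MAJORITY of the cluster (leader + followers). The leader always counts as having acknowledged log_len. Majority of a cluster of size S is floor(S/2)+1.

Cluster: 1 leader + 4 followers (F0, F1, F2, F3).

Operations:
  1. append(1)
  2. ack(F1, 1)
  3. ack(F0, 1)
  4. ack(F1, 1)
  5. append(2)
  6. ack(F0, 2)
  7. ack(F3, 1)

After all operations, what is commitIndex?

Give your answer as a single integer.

Op 1: append 1 -> log_len=1
Op 2: F1 acks idx 1 -> match: F0=0 F1=1 F2=0 F3=0; commitIndex=0
Op 3: F0 acks idx 1 -> match: F0=1 F1=1 F2=0 F3=0; commitIndex=1
Op 4: F1 acks idx 1 -> match: F0=1 F1=1 F2=0 F3=0; commitIndex=1
Op 5: append 2 -> log_len=3
Op 6: F0 acks idx 2 -> match: F0=2 F1=1 F2=0 F3=0; commitIndex=1
Op 7: F3 acks idx 1 -> match: F0=2 F1=1 F2=0 F3=1; commitIndex=1

Answer: 1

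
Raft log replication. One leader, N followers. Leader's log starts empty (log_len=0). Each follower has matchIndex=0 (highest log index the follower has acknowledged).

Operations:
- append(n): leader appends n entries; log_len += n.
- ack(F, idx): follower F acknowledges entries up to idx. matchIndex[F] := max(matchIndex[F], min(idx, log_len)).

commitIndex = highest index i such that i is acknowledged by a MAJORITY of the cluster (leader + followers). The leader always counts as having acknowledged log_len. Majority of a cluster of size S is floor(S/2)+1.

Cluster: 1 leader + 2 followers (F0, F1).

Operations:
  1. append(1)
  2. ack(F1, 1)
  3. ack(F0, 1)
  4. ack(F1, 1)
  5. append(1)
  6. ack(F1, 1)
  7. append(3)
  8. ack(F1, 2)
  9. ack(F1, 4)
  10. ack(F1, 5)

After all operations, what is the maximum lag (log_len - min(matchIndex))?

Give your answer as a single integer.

Op 1: append 1 -> log_len=1
Op 2: F1 acks idx 1 -> match: F0=0 F1=1; commitIndex=1
Op 3: F0 acks idx 1 -> match: F0=1 F1=1; commitIndex=1
Op 4: F1 acks idx 1 -> match: F0=1 F1=1; commitIndex=1
Op 5: append 1 -> log_len=2
Op 6: F1 acks idx 1 -> match: F0=1 F1=1; commitIndex=1
Op 7: append 3 -> log_len=5
Op 8: F1 acks idx 2 -> match: F0=1 F1=2; commitIndex=2
Op 9: F1 acks idx 4 -> match: F0=1 F1=4; commitIndex=4
Op 10: F1 acks idx 5 -> match: F0=1 F1=5; commitIndex=5

Answer: 4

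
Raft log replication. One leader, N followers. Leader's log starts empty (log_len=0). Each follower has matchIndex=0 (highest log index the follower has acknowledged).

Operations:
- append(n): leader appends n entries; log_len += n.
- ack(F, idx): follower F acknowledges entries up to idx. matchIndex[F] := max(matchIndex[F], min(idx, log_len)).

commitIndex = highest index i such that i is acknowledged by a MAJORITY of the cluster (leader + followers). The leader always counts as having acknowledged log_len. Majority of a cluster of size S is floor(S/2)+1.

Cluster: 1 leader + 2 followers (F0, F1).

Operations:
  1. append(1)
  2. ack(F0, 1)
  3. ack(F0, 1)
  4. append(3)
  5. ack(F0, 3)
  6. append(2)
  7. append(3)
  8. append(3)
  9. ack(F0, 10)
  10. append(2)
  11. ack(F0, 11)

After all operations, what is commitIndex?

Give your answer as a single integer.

Answer: 11

Derivation:
Op 1: append 1 -> log_len=1
Op 2: F0 acks idx 1 -> match: F0=1 F1=0; commitIndex=1
Op 3: F0 acks idx 1 -> match: F0=1 F1=0; commitIndex=1
Op 4: append 3 -> log_len=4
Op 5: F0 acks idx 3 -> match: F0=3 F1=0; commitIndex=3
Op 6: append 2 -> log_len=6
Op 7: append 3 -> log_len=9
Op 8: append 3 -> log_len=12
Op 9: F0 acks idx 10 -> match: F0=10 F1=0; commitIndex=10
Op 10: append 2 -> log_len=14
Op 11: F0 acks idx 11 -> match: F0=11 F1=0; commitIndex=11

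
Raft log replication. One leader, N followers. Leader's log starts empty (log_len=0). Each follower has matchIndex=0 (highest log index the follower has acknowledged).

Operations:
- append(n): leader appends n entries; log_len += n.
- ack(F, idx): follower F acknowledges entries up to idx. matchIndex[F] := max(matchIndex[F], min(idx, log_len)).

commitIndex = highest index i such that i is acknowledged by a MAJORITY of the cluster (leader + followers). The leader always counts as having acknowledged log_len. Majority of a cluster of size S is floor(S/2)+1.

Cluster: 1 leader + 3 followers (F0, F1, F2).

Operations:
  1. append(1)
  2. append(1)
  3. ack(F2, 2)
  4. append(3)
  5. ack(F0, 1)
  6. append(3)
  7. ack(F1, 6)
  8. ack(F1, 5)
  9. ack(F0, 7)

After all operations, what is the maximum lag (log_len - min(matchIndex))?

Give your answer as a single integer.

Answer: 6

Derivation:
Op 1: append 1 -> log_len=1
Op 2: append 1 -> log_len=2
Op 3: F2 acks idx 2 -> match: F0=0 F1=0 F2=2; commitIndex=0
Op 4: append 3 -> log_len=5
Op 5: F0 acks idx 1 -> match: F0=1 F1=0 F2=2; commitIndex=1
Op 6: append 3 -> log_len=8
Op 7: F1 acks idx 6 -> match: F0=1 F1=6 F2=2; commitIndex=2
Op 8: F1 acks idx 5 -> match: F0=1 F1=6 F2=2; commitIndex=2
Op 9: F0 acks idx 7 -> match: F0=7 F1=6 F2=2; commitIndex=6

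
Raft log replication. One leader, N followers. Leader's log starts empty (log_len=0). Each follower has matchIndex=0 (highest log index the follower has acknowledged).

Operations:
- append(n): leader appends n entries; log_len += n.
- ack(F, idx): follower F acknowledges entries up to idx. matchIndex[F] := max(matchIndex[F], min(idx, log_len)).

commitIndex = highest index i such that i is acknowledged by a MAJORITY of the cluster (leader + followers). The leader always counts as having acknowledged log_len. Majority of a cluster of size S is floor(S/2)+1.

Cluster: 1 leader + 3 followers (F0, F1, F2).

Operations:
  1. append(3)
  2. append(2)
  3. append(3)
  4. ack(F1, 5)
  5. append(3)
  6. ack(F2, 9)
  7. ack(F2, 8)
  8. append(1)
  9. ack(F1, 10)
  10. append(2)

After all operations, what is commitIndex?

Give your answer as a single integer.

Op 1: append 3 -> log_len=3
Op 2: append 2 -> log_len=5
Op 3: append 3 -> log_len=8
Op 4: F1 acks idx 5 -> match: F0=0 F1=5 F2=0; commitIndex=0
Op 5: append 3 -> log_len=11
Op 6: F2 acks idx 9 -> match: F0=0 F1=5 F2=9; commitIndex=5
Op 7: F2 acks idx 8 -> match: F0=0 F1=5 F2=9; commitIndex=5
Op 8: append 1 -> log_len=12
Op 9: F1 acks idx 10 -> match: F0=0 F1=10 F2=9; commitIndex=9
Op 10: append 2 -> log_len=14

Answer: 9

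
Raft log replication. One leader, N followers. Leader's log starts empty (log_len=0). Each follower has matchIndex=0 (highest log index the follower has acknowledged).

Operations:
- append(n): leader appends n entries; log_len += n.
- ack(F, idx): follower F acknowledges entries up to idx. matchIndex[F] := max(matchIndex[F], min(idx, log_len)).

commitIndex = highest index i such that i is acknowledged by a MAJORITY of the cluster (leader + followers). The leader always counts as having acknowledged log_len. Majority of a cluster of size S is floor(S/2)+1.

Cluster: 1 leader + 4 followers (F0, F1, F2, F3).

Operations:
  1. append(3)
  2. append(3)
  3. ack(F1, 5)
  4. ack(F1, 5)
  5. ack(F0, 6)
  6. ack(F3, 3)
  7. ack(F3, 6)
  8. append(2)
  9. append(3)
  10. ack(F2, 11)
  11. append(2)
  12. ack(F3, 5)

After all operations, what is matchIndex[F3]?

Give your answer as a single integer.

Answer: 6

Derivation:
Op 1: append 3 -> log_len=3
Op 2: append 3 -> log_len=6
Op 3: F1 acks idx 5 -> match: F0=0 F1=5 F2=0 F3=0; commitIndex=0
Op 4: F1 acks idx 5 -> match: F0=0 F1=5 F2=0 F3=0; commitIndex=0
Op 5: F0 acks idx 6 -> match: F0=6 F1=5 F2=0 F3=0; commitIndex=5
Op 6: F3 acks idx 3 -> match: F0=6 F1=5 F2=0 F3=3; commitIndex=5
Op 7: F3 acks idx 6 -> match: F0=6 F1=5 F2=0 F3=6; commitIndex=6
Op 8: append 2 -> log_len=8
Op 9: append 3 -> log_len=11
Op 10: F2 acks idx 11 -> match: F0=6 F1=5 F2=11 F3=6; commitIndex=6
Op 11: append 2 -> log_len=13
Op 12: F3 acks idx 5 -> match: F0=6 F1=5 F2=11 F3=6; commitIndex=6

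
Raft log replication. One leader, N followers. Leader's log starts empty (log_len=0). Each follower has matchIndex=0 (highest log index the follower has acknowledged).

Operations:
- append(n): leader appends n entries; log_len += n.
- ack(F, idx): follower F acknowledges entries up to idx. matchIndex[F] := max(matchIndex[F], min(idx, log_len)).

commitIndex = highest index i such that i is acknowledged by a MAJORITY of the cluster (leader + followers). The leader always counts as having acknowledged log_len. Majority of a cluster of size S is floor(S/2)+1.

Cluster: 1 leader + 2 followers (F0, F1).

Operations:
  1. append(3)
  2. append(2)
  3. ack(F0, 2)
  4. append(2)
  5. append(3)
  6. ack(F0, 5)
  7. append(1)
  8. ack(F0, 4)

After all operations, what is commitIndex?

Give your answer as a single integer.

Op 1: append 3 -> log_len=3
Op 2: append 2 -> log_len=5
Op 3: F0 acks idx 2 -> match: F0=2 F1=0; commitIndex=2
Op 4: append 2 -> log_len=7
Op 5: append 3 -> log_len=10
Op 6: F0 acks idx 5 -> match: F0=5 F1=0; commitIndex=5
Op 7: append 1 -> log_len=11
Op 8: F0 acks idx 4 -> match: F0=5 F1=0; commitIndex=5

Answer: 5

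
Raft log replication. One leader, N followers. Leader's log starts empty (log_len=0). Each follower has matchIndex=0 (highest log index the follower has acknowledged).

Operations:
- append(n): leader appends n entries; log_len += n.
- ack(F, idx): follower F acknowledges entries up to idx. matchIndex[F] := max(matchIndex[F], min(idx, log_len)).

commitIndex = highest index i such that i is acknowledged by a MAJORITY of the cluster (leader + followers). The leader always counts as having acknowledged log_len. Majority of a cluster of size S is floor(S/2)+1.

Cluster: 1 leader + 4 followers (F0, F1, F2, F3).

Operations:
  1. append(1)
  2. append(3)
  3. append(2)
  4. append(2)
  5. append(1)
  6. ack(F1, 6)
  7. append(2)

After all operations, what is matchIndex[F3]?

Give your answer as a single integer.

Answer: 0

Derivation:
Op 1: append 1 -> log_len=1
Op 2: append 3 -> log_len=4
Op 3: append 2 -> log_len=6
Op 4: append 2 -> log_len=8
Op 5: append 1 -> log_len=9
Op 6: F1 acks idx 6 -> match: F0=0 F1=6 F2=0 F3=0; commitIndex=0
Op 7: append 2 -> log_len=11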